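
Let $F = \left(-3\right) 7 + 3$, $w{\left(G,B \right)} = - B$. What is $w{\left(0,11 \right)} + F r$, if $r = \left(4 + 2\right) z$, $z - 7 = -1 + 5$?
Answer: $-1199$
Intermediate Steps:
$z = 11$ ($z = 7 + \left(-1 + 5\right) = 7 + 4 = 11$)
$F = -18$ ($F = -21 + 3 = -18$)
$r = 66$ ($r = \left(4 + 2\right) 11 = 6 \cdot 11 = 66$)
$w{\left(0,11 \right)} + F r = \left(-1\right) 11 - 1188 = -11 - 1188 = -1199$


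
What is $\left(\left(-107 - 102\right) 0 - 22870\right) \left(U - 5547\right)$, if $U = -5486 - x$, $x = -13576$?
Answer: $-58158410$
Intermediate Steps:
$U = 8090$ ($U = -5486 - -13576 = -5486 + 13576 = 8090$)
$\left(\left(-107 - 102\right) 0 - 22870\right) \left(U - 5547\right) = \left(\left(-107 - 102\right) 0 - 22870\right) \left(8090 - 5547\right) = \left(\left(-209\right) 0 - 22870\right) 2543 = \left(0 - 22870\right) 2543 = \left(-22870\right) 2543 = -58158410$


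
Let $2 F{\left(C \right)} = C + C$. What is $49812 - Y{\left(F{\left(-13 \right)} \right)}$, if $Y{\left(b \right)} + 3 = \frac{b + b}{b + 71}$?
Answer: $\frac{1444648}{29} \approx 49815.0$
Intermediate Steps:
$F{\left(C \right)} = C$ ($F{\left(C \right)} = \frac{C + C}{2} = \frac{2 C}{2} = C$)
$Y{\left(b \right)} = -3 + \frac{2 b}{71 + b}$ ($Y{\left(b \right)} = -3 + \frac{b + b}{b + 71} = -3 + \frac{2 b}{71 + b}$)
$49812 - Y{\left(F{\left(-13 \right)} \right)} = 49812 - \frac{-213 - -13}{71 - 13} = 49812 - \frac{-213 + 13}{58} = 49812 - \frac{1}{58} \left(-200\right) = 49812 - - \frac{100}{29} = 49812 + \frac{100}{29} = \frac{1444648}{29}$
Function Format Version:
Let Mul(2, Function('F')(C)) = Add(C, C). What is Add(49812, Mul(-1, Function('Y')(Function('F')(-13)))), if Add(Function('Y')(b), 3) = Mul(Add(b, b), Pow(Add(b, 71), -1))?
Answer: Rational(1444648, 29) ≈ 49815.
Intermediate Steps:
Function('F')(C) = C (Function('F')(C) = Mul(Rational(1, 2), Add(C, C)) = Mul(Rational(1, 2), Mul(2, C)) = C)
Function('Y')(b) = Add(-3, Mul(2, b, Pow(Add(71, b), -1))) (Function('Y')(b) = Add(-3, Mul(Add(b, b), Pow(Add(b, 71), -1))) = Add(-3, Mul(Mul(2, b), Pow(Add(71, b), -1))) = Add(-3, Mul(2, b, Pow(Add(71, b), -1))))
Add(49812, Mul(-1, Function('Y')(Function('F')(-13)))) = Add(49812, Mul(-1, Mul(Pow(Add(71, -13), -1), Add(-213, Mul(-1, -13))))) = Add(49812, Mul(-1, Mul(Pow(58, -1), Add(-213, 13)))) = Add(49812, Mul(-1, Mul(Rational(1, 58), -200))) = Add(49812, Mul(-1, Rational(-100, 29))) = Add(49812, Rational(100, 29)) = Rational(1444648, 29)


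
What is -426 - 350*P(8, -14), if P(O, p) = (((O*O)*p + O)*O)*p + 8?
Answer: -34812826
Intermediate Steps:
P(O, p) = 8 + O*p*(O + p*O²) (P(O, p) = ((O²*p + O)*O)*p + 8 = ((p*O² + O)*O)*p + 8 = ((O + p*O²)*O)*p + 8 = (O*(O + p*O²))*p + 8 = O*p*(O + p*O²) + 8 = 8 + O*p*(O + p*O²))
-426 - 350*P(8, -14) = -426 - 350*(8 - 14*8² + 8³*(-14)²) = -426 - 350*(8 - 14*64 + 512*196) = -426 - 350*(8 - 896 + 100352) = -426 - 350*99464 = -426 - 34812400 = -34812826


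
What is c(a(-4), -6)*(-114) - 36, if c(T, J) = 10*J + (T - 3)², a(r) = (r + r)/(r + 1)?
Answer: 20374/3 ≈ 6791.3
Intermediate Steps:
a(r) = 2*r/(1 + r) (a(r) = (2*r)/(1 + r) = 2*r/(1 + r))
c(T, J) = (-3 + T)² + 10*J (c(T, J) = 10*J + (-3 + T)² = (-3 + T)² + 10*J)
c(a(-4), -6)*(-114) - 36 = ((-3 + 2*(-4)/(1 - 4))² + 10*(-6))*(-114) - 36 = ((-3 + 2*(-4)/(-3))² - 60)*(-114) - 36 = ((-3 + 2*(-4)*(-⅓))² - 60)*(-114) - 36 = ((-3 + 8/3)² - 60)*(-114) - 36 = ((-⅓)² - 60)*(-114) - 36 = (⅑ - 60)*(-114) - 36 = -539/9*(-114) - 36 = 20482/3 - 36 = 20374/3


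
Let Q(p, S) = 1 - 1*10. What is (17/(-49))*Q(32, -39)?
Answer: 153/49 ≈ 3.1224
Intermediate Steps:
Q(p, S) = -9 (Q(p, S) = 1 - 10 = -9)
(17/(-49))*Q(32, -39) = (17/(-49))*(-9) = (17*(-1/49))*(-9) = -17/49*(-9) = 153/49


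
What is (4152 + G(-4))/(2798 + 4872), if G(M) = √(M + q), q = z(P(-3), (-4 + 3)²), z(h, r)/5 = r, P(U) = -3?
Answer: 4153/7670 ≈ 0.54146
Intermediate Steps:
z(h, r) = 5*r
q = 5 (q = 5*(-4 + 3)² = 5*(-1)² = 5*1 = 5)
G(M) = √(5 + M) (G(M) = √(M + 5) = √(5 + M))
(4152 + G(-4))/(2798 + 4872) = (4152 + √(5 - 4))/(2798 + 4872) = (4152 + √1)/7670 = (4152 + 1)*(1/7670) = 4153*(1/7670) = 4153/7670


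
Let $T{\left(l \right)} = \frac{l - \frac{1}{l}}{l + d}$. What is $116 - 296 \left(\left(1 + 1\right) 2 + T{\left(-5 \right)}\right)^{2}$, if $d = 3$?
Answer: $- \frac{300204}{25} \approx -12008.0$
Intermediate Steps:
$T{\left(l \right)} = \frac{l - \frac{1}{l}}{3 + l}$ ($T{\left(l \right)} = \frac{l - \frac{1}{l}}{l + 3} = \frac{l - \frac{1}{l}}{3 + l}$)
$116 - 296 \left(\left(1 + 1\right) 2 + T{\left(-5 \right)}\right)^{2} = 116 - 296 \left(\left(1 + 1\right) 2 + \frac{-1 + \left(-5\right)^{2}}{\left(-5\right) \left(3 - 5\right)}\right)^{2} = 116 - 296 \left(2 \cdot 2 - \frac{-1 + 25}{5 \left(-2\right)}\right)^{2} = 116 - 296 \left(4 - \left(- \frac{1}{10}\right) 24\right)^{2} = 116 - 296 \left(4 + \frac{12}{5}\right)^{2} = 116 - 296 \left(\frac{32}{5}\right)^{2} = 116 - \frac{303104}{25} = - \frac{300204}{25}$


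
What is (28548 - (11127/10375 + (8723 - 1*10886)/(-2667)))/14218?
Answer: 18806538373/9366996125 ≈ 2.0077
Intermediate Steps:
(28548 - (11127/10375 + (8723 - 1*10886)/(-2667)))/14218 = (28548 - (11127*(1/10375) + (8723 - 10886)*(-1/2667)))*(1/14218) = (28548 - (11127/10375 - 2163*(-1/2667)))*(1/14218) = (28548 - (11127/10375 + 103/127))*(1/14218) = (28548 - 1*2481754/1317625)*(1/14218) = (28548 - 2481754/1317625)*(1/14218) = (37613076746/1317625)*(1/14218) = 18806538373/9366996125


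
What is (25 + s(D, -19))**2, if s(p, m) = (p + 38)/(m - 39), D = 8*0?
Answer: 498436/841 ≈ 592.67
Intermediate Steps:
D = 0
s(p, m) = (38 + p)/(-39 + m)
(25 + s(D, -19))**2 = (25 + (38 + 0)/(-39 - 19))**2 = (25 + 38/(-58))**2 = (25 - 1/58*38)**2 = (25 - 19/29)**2 = (706/29)**2 = 498436/841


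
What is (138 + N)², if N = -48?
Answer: 8100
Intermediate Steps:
(138 + N)² = (138 - 48)² = 90² = 8100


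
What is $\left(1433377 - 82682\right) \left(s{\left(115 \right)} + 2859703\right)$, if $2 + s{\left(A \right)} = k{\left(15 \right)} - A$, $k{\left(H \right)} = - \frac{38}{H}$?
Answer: $\frac{11587275271528}{3} \approx 3.8624 \cdot 10^{12}$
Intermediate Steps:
$s{\left(A \right)} = - \frac{68}{15} - A$ ($s{\left(A \right)} = -2 - \left(\frac{38}{15} + A\right) = - \frac{68}{15} - A$)
$\left(1433377 - 82682\right) \left(s{\left(115 \right)} + 2859703\right) = \left(1433377 - 82682\right) \left(\left(- \frac{68}{15} - 115\right) + 2859703\right) = 1350695 \left(\left(- \frac{68}{15} - 115\right) + 2859703\right) = 1350695 \left(- \frac{1793}{15} + 2859703\right) = 1350695 \cdot \frac{42893752}{15} = \frac{11587275271528}{3}$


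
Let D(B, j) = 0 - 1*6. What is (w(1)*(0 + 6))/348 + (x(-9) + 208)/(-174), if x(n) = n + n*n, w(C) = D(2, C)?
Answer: -149/87 ≈ -1.7126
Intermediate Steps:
D(B, j) = -6 (D(B, j) = 0 - 6 = -6)
w(C) = -6
x(n) = n + n²
(w(1)*(0 + 6))/348 + (x(-9) + 208)/(-174) = -6*(0 + 6)/348 + (-9*(1 - 9) + 208)/(-174) = -6*6*(1/348) + (-9*(-8) + 208)*(-1/174) = -36*1/348 + (72 + 208)*(-1/174) = -3/29 + 280*(-1/174) = -3/29 - 140/87 = -149/87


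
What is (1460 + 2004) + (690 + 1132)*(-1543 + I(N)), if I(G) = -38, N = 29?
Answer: -2877118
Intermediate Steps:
(1460 + 2004) + (690 + 1132)*(-1543 + I(N)) = (1460 + 2004) + (690 + 1132)*(-1543 - 38) = 3464 + 1822*(-1581) = 3464 - 2880582 = -2877118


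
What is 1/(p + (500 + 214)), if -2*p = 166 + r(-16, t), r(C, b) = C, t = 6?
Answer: 1/639 ≈ 0.0015649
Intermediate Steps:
p = -75 (p = -(166 - 16)/2 = -½*150 = -75)
1/(p + (500 + 214)) = 1/(-75 + (500 + 214)) = 1/(-75 + 714) = 1/639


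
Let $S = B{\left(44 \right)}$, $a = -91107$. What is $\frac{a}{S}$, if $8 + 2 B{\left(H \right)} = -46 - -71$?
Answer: $- \frac{182214}{17} \approx -10718.0$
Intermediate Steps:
$B{\left(H \right)} = \frac{17}{2}$ ($B{\left(H \right)} = -4 + \frac{-46 - -71}{2} = -4 + \frac{-46 + 71}{2} = -4 + \frac{1}{2} \cdot 25 = -4 + \frac{25}{2} = \frac{17}{2}$)
$S = \frac{17}{2} \approx 8.5$
$\frac{a}{S} = - \frac{91107}{\frac{17}{2}} = \left(-91107\right) \frac{2}{17} = - \frac{182214}{17}$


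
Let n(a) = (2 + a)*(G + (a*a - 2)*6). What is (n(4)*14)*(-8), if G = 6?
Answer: -60480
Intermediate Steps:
n(a) = (-6 + 6*a**2)*(2 + a) (n(a) = (2 + a)*(6 + (a*a - 2)*6) = (2 + a)*(6 + (a**2 - 2)*6) = (2 + a)*(6 + (-2 + a**2)*6) = (2 + a)*(6 + (-12 + 6*a**2)) = (2 + a)*(-6 + 6*a**2) = (-6 + 6*a**2)*(2 + a))
(n(4)*14)*(-8) = ((-12 - 6*4 + 6*4**3 + 12*4**2)*14)*(-8) = ((-12 - 24 + 6*64 + 12*16)*14)*(-8) = ((-12 - 24 + 384 + 192)*14)*(-8) = (540*14)*(-8) = 7560*(-8) = -60480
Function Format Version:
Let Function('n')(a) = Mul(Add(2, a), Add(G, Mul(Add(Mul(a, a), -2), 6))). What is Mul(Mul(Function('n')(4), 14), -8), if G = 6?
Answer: -60480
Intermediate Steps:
Function('n')(a) = Mul(Add(-6, Mul(6, Pow(a, 2))), Add(2, a)) (Function('n')(a) = Mul(Add(2, a), Add(6, Mul(Add(Mul(a, a), -2), 6))) = Mul(Add(2, a), Add(6, Mul(Add(Pow(a, 2), -2), 6))) = Mul(Add(2, a), Add(6, Mul(Add(-2, Pow(a, 2)), 6))) = Mul(Add(2, a), Add(6, Add(-12, Mul(6, Pow(a, 2))))) = Mul(Add(2, a), Add(-6, Mul(6, Pow(a, 2)))) = Mul(Add(-6, Mul(6, Pow(a, 2))), Add(2, a)))
Mul(Mul(Function('n')(4), 14), -8) = Mul(Mul(Add(-12, Mul(-6, 4), Mul(6, Pow(4, 3)), Mul(12, Pow(4, 2))), 14), -8) = Mul(Mul(Add(-12, -24, Mul(6, 64), Mul(12, 16)), 14), -8) = Mul(Mul(Add(-12, -24, 384, 192), 14), -8) = Mul(Mul(540, 14), -8) = Mul(7560, -8) = -60480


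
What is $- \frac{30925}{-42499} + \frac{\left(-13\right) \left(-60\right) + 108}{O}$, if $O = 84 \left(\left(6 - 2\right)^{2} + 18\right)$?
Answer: $\frac{5252538}{5057381} \approx 1.0386$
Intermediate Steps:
$O = 2856$ ($O = 84 \left(4^{2} + 18\right) = 84 \left(16 + 18\right) = 84 \cdot 34 = 2856$)
$- \frac{30925}{-42499} + \frac{\left(-13\right) \left(-60\right) + 108}{O} = - \frac{30925}{-42499} + \frac{\left(-13\right) \left(-60\right) + 108}{2856} = \left(-30925\right) \left(- \frac{1}{42499}\right) + \left(780 + 108\right) \frac{1}{2856} = \frac{30925}{42499} + 888 \cdot \frac{1}{2856} = \frac{30925}{42499} + \frac{37}{119} = \frac{5252538}{5057381}$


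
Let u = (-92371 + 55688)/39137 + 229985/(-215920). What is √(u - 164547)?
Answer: I*√29376230693865267177231/422523052 ≈ 405.65*I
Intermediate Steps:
u = -3384303261/1690092208 (u = -36683*1/39137 + 229985*(-1/215920) = -36683/39137 - 45997/43184 = -3384303261/1690092208 ≈ -2.0024)
√(u - 164547) = √(-3384303261/1690092208 - 164547) = √(-278102986853037/1690092208) = I*√29376230693865267177231/422523052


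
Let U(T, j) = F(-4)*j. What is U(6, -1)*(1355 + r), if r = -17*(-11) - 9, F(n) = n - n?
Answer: 0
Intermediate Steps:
F(n) = 0
U(T, j) = 0 (U(T, j) = 0*j = 0)
r = 178 (r = 187 - 9 = 178)
U(6, -1)*(1355 + r) = 0*(1355 + 178) = 0*1533 = 0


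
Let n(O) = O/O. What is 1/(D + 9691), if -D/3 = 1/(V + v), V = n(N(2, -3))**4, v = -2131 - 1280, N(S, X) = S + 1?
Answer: 3410/33046313 ≈ 0.00010319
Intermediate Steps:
N(S, X) = 1 + S
v = -3411
n(O) = 1
V = 1 (V = 1**4 = 1)
D = 3/3410 (D = -3/(1 - 3411) = -3/(-3410) = -3*(-1/3410) = 3/3410 ≈ 0.00087977)
1/(D + 9691) = 1/(3/3410 + 9691) = 1/(33046313/3410) = 3410/33046313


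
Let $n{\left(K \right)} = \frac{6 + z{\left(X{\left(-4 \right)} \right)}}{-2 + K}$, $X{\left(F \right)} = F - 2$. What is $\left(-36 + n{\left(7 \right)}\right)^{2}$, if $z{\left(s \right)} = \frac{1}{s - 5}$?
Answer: $\frac{146689}{121} \approx 1212.3$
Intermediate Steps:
$X{\left(F \right)} = -2 + F$
$z{\left(s \right)} = \frac{1}{-5 + s}$
$n{\left(K \right)} = \frac{65}{11 \left(-2 + K\right)}$ ($n{\left(K \right)} = \frac{6 + \frac{1}{-5 - 6}}{-2 + K} = \frac{6 + \frac{1}{-11}}{-2 + K} = \frac{6 - \frac{1}{11}}{-2 + K} = \frac{65}{11 \left(-2 + K\right)}$)
$\left(-36 + n{\left(7 \right)}\right)^{2} = \left(-36 + \frac{65}{11 \left(-2 + 7\right)}\right)^{2} = \left(-36 + \frac{65}{11 \cdot 5}\right)^{2} = \left(-36 + \frac{65}{11} \cdot \frac{1}{5}\right)^{2} = \left(-36 + \frac{13}{11}\right)^{2} = \left(- \frac{383}{11}\right)^{2} = \frac{146689}{121}$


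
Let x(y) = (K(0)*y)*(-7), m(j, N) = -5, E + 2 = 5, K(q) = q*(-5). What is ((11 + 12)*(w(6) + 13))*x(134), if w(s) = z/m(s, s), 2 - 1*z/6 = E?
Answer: 0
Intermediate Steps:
K(q) = -5*q
E = 3 (E = -2 + 5 = 3)
z = -6 (z = 12 - 6*3 = 12 - 18 = -6)
w(s) = 6/5 (w(s) = -6/(-5) = -6*(-⅕) = 6/5)
x(y) = 0 (x(y) = ((-5*0)*y)*(-7) = (0*y)*(-7) = 0*(-7) = 0)
((11 + 12)*(w(6) + 13))*x(134) = ((11 + 12)*(6/5 + 13))*0 = (23*(71/5))*0 = (1633/5)*0 = 0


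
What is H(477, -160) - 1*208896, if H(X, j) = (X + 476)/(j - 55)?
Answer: -44913593/215 ≈ -2.0890e+5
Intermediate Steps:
H(X, j) = (476 + X)/(-55 + j)
H(477, -160) - 1*208896 = (476 + 477)/(-55 - 160) - 1*208896 = 953/(-215) - 208896 = -1/215*953 - 208896 = -953/215 - 208896 = -44913593/215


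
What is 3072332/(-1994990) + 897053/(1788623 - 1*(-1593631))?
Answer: -4300897715929/3373781453730 ≈ -1.2748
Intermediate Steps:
3072332/(-1994990) + 897053/(1788623 - 1*(-1593631)) = 3072332*(-1/1994990) + 897053/(1788623 + 1593631) = -1536166/997495 + 897053/3382254 = -4300897715929/3373781453730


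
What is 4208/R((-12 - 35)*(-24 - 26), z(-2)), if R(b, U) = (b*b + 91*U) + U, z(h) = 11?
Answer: 526/690439 ≈ 0.00076183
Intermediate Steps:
R(b, U) = b² + 92*U (R(b, U) = (b² + 91*U) + U = b² + 92*U)
4208/R((-12 - 35)*(-24 - 26), z(-2)) = 4208/(((-12 - 35)*(-24 - 26))² + 92*11) = 4208/((-47*(-50))² + 1012) = 4208/(2350² + 1012) = 4208/(5522500 + 1012) = 4208/5523512 = 4208*(1/5523512) = 526/690439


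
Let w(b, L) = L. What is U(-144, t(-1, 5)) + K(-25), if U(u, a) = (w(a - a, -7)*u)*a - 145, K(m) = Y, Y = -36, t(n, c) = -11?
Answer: -11269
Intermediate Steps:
K(m) = -36
U(u, a) = -145 - 7*a*u (U(u, a) = (-7*u)*a - 145 = -7*a*u - 145 = -145 - 7*a*u)
U(-144, t(-1, 5)) + K(-25) = (-145 - 7*(-11)*(-144)) - 36 = (-145 - 11088) - 36 = -11233 - 36 = -11269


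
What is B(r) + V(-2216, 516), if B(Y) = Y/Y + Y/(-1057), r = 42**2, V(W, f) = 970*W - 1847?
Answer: -324856518/151 ≈ -2.1514e+6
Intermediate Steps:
V(W, f) = -1847 + 970*W
r = 1764
B(Y) = 1 - Y/1057 (B(Y) = 1 + Y*(-1/1057) = 1 - Y/1057)
B(r) + V(-2216, 516) = (1 - 1/1057*1764) + (-1847 + 970*(-2216)) = (1 - 252/151) + (-1847 - 2149520) = -101/151 - 2151367 = -324856518/151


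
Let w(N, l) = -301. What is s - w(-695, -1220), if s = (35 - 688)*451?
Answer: -294202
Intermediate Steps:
s = -294503 (s = -653*451 = -294503)
s - w(-695, -1220) = -294503 - 1*(-301) = -294503 + 301 = -294202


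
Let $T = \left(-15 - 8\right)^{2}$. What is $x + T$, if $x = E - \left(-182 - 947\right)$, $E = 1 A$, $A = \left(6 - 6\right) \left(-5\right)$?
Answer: $1658$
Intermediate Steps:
$T = 529$ ($T = \left(-23\right)^{2} = 529$)
$A = 0$ ($A = 0 \left(-5\right) = 0$)
$E = 0$ ($E = 1 \cdot 0 = 0$)
$x = 1129$ ($x = 0 - \left(-182 - 947\right) = 0 - -1129 = 0 + 1129 = 1129$)
$x + T = 1129 + 529 = 1658$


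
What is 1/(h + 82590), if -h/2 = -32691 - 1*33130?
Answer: 1/214232 ≈ 4.6678e-6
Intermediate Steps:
h = 131642 (h = -2*(-32691 - 1*33130) = -2*(-32691 - 33130) = -2*(-65821) = 131642)
1/(h + 82590) = 1/(131642 + 82590) = 1/214232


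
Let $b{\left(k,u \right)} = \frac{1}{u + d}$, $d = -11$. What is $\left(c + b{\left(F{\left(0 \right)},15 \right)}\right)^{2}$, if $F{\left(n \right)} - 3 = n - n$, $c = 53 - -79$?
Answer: $\frac{279841}{16} \approx 17490.0$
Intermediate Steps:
$c = 132$ ($c = 53 + 79 = 132$)
$F{\left(n \right)} = 3$ ($F{\left(n \right)} = 3 + \left(n - n\right) = 3 + 0 = 3$)
$b{\left(k,u \right)} = \frac{1}{-11 + u}$ ($b{\left(k,u \right)} = \frac{1}{u - 11} = \frac{1}{-11 + u}$)
$\left(c + b{\left(F{\left(0 \right)},15 \right)}\right)^{2} = \left(132 + \frac{1}{-11 + 15}\right)^{2} = \left(132 + \frac{1}{4}\right)^{2} = \left(\frac{529}{4}\right)^{2} = \frac{279841}{16}$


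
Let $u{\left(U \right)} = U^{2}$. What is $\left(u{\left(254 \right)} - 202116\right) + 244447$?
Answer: $106847$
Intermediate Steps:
$\left(u{\left(254 \right)} - 202116\right) + 244447 = \left(254^{2} - 202116\right) + 244447 = \left(64516 - 202116\right) + 244447 = -137600 + 244447 = 106847$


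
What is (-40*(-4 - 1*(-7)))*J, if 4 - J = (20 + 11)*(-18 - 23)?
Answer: -153000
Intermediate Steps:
J = 1275 (J = 4 - (20 + 11)*(-18 - 23) = 4 - 31*(-41) = 4 - 1*(-1271) = 4 + 1271 = 1275)
(-40*(-4 - 1*(-7)))*J = -40*(-4 - 1*(-7))*1275 = -40*(-4 + 7)*1275 = -40*3*1275 = -120*1275 = -153000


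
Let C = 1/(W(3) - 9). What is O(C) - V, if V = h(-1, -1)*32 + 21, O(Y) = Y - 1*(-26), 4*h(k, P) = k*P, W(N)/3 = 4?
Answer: -8/3 ≈ -2.6667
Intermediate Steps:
W(N) = 12 (W(N) = 3*4 = 12)
C = ⅓ (C = 1/(12 - 9) = 1/3 = ⅓ ≈ 0.33333)
h(k, P) = P*k/4 (h(k, P) = (k*P)/4 = (P*k)/4 = P*k/4)
O(Y) = 26 + Y (O(Y) = Y + 26 = 26 + Y)
V = 29 (V = ((¼)*(-1)*(-1))*32 + 21 = (¼)*32 + 21 = 8 + 21 = 29)
O(C) - V = (26 + ⅓) - 1*29 = 79/3 - 29 = -8/3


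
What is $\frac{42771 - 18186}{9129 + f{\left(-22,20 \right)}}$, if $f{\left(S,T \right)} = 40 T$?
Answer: $\frac{24585}{9929} \approx 2.4761$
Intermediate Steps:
$\frac{42771 - 18186}{9129 + f{\left(-22,20 \right)}} = \frac{42771 - 18186}{9129 + 40 \cdot 20} = \frac{24585}{9129 + 800} = \frac{24585}{9929}$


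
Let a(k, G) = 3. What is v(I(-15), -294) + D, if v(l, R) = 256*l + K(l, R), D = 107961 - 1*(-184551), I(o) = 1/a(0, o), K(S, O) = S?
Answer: 877793/3 ≈ 2.9260e+5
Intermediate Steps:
I(o) = ⅓ (I(o) = 1/3 = ⅓)
D = 292512 (D = 107961 + 184551 = 292512)
v(l, R) = 257*l (v(l, R) = 256*l + l = 257*l)
v(I(-15), -294) + D = 257*(⅓) + 292512 = 257/3 + 292512 = 877793/3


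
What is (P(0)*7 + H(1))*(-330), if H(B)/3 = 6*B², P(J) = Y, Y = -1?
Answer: -3630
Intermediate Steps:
P(J) = -1
H(B) = 18*B² (H(B) = 3*(6*B²) = 18*B²)
(P(0)*7 + H(1))*(-330) = (-1*7 + 18*1²)*(-330) = (-7 + 18*1)*(-330) = (-7 + 18)*(-330) = 11*(-330) = -3630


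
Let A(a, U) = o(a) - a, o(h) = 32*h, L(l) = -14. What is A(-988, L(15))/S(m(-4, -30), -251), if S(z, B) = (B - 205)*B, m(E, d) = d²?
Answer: -403/1506 ≈ -0.26760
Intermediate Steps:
A(a, U) = 31*a (A(a, U) = 32*a - a = 31*a)
S(z, B) = B*(-205 + B) (S(z, B) = (-205 + B)*B = B*(-205 + B))
A(-988, L(15))/S(m(-4, -30), -251) = (31*(-988))/((-251*(-205 - 251))) = -30628/((-251*(-456))) = -30628/114456 = -30628*1/114456 = -403/1506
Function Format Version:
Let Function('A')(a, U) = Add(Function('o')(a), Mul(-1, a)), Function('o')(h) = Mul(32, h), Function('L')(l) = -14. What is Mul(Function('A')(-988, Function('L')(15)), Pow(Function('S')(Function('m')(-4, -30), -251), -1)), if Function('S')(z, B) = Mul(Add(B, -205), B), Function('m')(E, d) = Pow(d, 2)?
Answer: Rational(-403, 1506) ≈ -0.26760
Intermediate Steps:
Function('A')(a, U) = Mul(31, a) (Function('A')(a, U) = Add(Mul(32, a), Mul(-1, a)) = Mul(31, a))
Function('S')(z, B) = Mul(B, Add(-205, B)) (Function('S')(z, B) = Mul(Add(-205, B), B) = Mul(B, Add(-205, B)))
Mul(Function('A')(-988, Function('L')(15)), Pow(Function('S')(Function('m')(-4, -30), -251), -1)) = Mul(Mul(31, -988), Pow(Mul(-251, Add(-205, -251)), -1)) = Mul(-30628, Pow(Mul(-251, -456), -1)) = Mul(-30628, Pow(114456, -1)) = Mul(-30628, Rational(1, 114456)) = Rational(-403, 1506)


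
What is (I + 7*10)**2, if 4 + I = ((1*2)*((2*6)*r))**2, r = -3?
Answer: 27562500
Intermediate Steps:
I = 5180 (I = -4 + ((1*2)*((2*6)*(-3)))**2 = -4 + (2*(12*(-3)))**2 = -4 + (2*(-36))**2 = -4 + (-72)**2 = -4 + 5184 = 5180)
(I + 7*10)**2 = (5180 + 7*10)**2 = (5180 + 70)**2 = 5250**2 = 27562500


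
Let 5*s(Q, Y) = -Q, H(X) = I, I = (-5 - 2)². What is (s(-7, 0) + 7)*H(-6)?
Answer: 2058/5 ≈ 411.60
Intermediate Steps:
I = 49 (I = (-7)² = 49)
H(X) = 49
s(Q, Y) = -Q/5 (s(Q, Y) = (-Q)/5 = -Q/5)
(s(-7, 0) + 7)*H(-6) = (-⅕*(-7) + 7)*49 = (7/5 + 7)*49 = (42/5)*49 = 2058/5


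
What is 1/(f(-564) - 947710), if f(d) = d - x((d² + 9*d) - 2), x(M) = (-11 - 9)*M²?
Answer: 1/1959604418206 ≈ 5.1031e-13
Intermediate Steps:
x(M) = -20*M²
f(d) = d + 20*(-2 + d² + 9*d)² (f(d) = d - (-20)*((d² + 9*d) - 2)² = d - (-20)*(-2 + d² + 9*d)² = d + 20*(-2 + d² + 9*d)²)
1/(f(-564) - 947710) = 1/((-564 + 20*(-2 + (-564)² + 9*(-564))²) - 947710) = 1/((-564 + 20*(-2 + 318096 - 5076)²) - 947710) = 1/((-564 + 20*313018²) - 947710) = 1/((-564 + 20*97980268324) - 947710) = 1/((-564 + 1959605366480) - 947710) = 1/(1959605365916 - 947710) = 1/1959604418206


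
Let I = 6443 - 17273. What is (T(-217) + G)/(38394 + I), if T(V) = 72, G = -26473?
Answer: -26401/27564 ≈ -0.95781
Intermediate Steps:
I = -10830
(T(-217) + G)/(38394 + I) = (72 - 26473)/(38394 - 10830) = -26401/27564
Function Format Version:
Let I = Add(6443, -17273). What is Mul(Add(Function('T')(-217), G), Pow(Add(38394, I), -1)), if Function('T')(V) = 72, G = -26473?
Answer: Rational(-26401, 27564) ≈ -0.95781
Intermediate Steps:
I = -10830
Mul(Add(Function('T')(-217), G), Pow(Add(38394, I), -1)) = Mul(Add(72, -26473), Pow(Add(38394, -10830), -1)) = Mul(-26401, Pow(27564, -1)) = Mul(-26401, Rational(1, 27564)) = Rational(-26401, 27564)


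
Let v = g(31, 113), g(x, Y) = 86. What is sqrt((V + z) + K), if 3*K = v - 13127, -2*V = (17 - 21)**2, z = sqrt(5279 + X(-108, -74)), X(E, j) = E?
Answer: sqrt(-4355 + sqrt(5171)) ≈ 65.445*I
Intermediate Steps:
v = 86
z = sqrt(5171) (z = sqrt(5279 - 108) = sqrt(5171) ≈ 71.910)
V = -8 (V = -(17 - 21)**2/2 = -1/2*(-4)**2 = -1/2*16 = -8)
K = -4347 (K = (86 - 13127)/3 = (1/3)*(-13041) = -4347)
sqrt((V + z) + K) = sqrt((-8 + sqrt(5171)) - 4347) = sqrt(-4355 + sqrt(5171))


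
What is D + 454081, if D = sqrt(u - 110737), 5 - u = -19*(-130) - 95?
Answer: 454081 + I*sqrt(113107) ≈ 4.5408e+5 + 336.31*I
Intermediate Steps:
u = -2370 (u = 5 - (-19*(-130) - 95) = 5 - (2470 - 95) = 5 - 1*2375 = 5 - 2375 = -2370)
D = I*sqrt(113107) (D = sqrt(-2370 - 110737) = sqrt(-113107) = I*sqrt(113107) ≈ 336.31*I)
D + 454081 = I*sqrt(113107) + 454081 = 454081 + I*sqrt(113107)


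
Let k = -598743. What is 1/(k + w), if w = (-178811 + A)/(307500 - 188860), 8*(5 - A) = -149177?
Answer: -949120/568280237431 ≈ -1.6702e-6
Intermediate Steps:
A = 149217/8 (A = 5 - ⅛*(-149177) = 5 + 149177/8 = 149217/8 ≈ 18652.)
w = -1281271/949120 (w = (-178811 + 149217/8)/(307500 - 188860) = -1281271/8/118640 = -1281271/8*1/118640 = -1281271/949120 ≈ -1.3500)
1/(k + w) = 1/(-598743 - 1281271/949120) = 1/(-568280237431/949120) = -949120/568280237431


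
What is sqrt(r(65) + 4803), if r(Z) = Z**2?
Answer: 2*sqrt(2257) ≈ 95.016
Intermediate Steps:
sqrt(r(65) + 4803) = sqrt(65**2 + 4803) = sqrt(4225 + 4803) = sqrt(9028) = 2*sqrt(2257)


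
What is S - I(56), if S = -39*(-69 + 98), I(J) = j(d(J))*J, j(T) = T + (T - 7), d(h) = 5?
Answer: -1299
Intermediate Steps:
j(T) = -7 + 2*T (j(T) = T + (-7 + T) = -7 + 2*T)
I(J) = 3*J (I(J) = (-7 + 2*5)*J = (-7 + 10)*J = 3*J)
S = -1131 (S = -39*29 = -1131)
S - I(56) = -1131 - 3*56 = -1131 - 1*168 = -1131 - 168 = -1299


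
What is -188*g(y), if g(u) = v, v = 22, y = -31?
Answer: -4136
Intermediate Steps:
g(u) = 22
-188*g(y) = -188*22 = -4136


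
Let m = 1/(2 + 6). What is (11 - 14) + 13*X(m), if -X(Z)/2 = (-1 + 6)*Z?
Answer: -77/4 ≈ -19.250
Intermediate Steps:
m = ⅛ (m = 1/8 = ⅛ ≈ 0.12500)
X(Z) = -10*Z (X(Z) = -2*(-1 + 6)*Z = -10*Z)
(11 - 14) + 13*X(m) = (11 - 14) + 13*(-10*⅛) = -3 + 13*(-5/4) = -3 - 65/4 = -77/4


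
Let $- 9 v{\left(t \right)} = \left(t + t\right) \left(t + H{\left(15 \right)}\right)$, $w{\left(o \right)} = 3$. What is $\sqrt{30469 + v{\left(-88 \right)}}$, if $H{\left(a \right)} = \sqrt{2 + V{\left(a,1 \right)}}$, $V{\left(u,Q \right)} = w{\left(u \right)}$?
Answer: $\frac{\sqrt{258733 + 176 \sqrt{5}}}{3} \approx 169.68$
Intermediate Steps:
$V{\left(u,Q \right)} = 3$
$H{\left(a \right)} = \sqrt{5}$ ($H{\left(a \right)} = \sqrt{2 + 3} = \sqrt{5}$)
$v{\left(t \right)} = - \frac{2 t \left(t + \sqrt{5}\right)}{9}$ ($v{\left(t \right)} = - \frac{\left(t + t\right) \left(t + \sqrt{5}\right)}{9} = - \frac{2 t \left(t + \sqrt{5}\right)}{9}$)
$\sqrt{30469 + v{\left(-88 \right)}} = \sqrt{30469 - - \frac{176 \left(-88 + \sqrt{5}\right)}{9}} = \sqrt{30469 - \left(\frac{15488}{9} - \frac{176 \sqrt{5}}{9}\right)} = \sqrt{\frac{258733}{9} + \frac{176 \sqrt{5}}{9}}$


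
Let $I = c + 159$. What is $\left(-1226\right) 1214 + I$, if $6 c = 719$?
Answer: $- \frac{8928511}{6} \approx -1.4881 \cdot 10^{6}$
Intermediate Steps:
$c = \frac{719}{6}$ ($c = \frac{1}{6} \cdot 719 = \frac{719}{6} \approx 119.83$)
$I = \frac{1673}{6}$ ($I = \frac{719}{6} + 159 = \frac{1673}{6} \approx 278.83$)
$\left(-1226\right) 1214 + I = \left(-1226\right) 1214 + \frac{1673}{6} = -1488364 + \frac{1673}{6} = - \frac{8928511}{6}$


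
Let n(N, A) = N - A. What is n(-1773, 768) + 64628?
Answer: 62087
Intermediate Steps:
n(-1773, 768) + 64628 = (-1773 - 1*768) + 64628 = (-1773 - 768) + 64628 = -2541 + 64628 = 62087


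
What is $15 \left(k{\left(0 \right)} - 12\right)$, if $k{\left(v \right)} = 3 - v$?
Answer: $-135$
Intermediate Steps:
$15 \left(k{\left(0 \right)} - 12\right) = 15 \left(\left(3 - 0\right) - 12\right) = 15 \left(\left(3 + 0\right) - 12\right) = 15 \left(3 - 12\right) = 15 \left(-9\right) = -135$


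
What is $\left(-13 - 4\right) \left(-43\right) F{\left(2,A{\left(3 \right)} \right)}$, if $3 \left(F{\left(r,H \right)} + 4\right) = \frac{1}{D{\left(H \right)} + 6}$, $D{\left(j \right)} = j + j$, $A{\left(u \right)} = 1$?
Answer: $- \frac{69445}{24} \approx -2893.5$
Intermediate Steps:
$D{\left(j \right)} = 2 j$
$F{\left(r,H \right)} = -4 + \frac{1}{3 \left(6 + 2 H\right)}$ ($F{\left(r,H \right)} = -4 + \frac{1}{3 \left(2 H + 6\right)} = -4 + \frac{1}{3 \left(6 + 2 H\right)}$)
$\left(-13 - 4\right) \left(-43\right) F{\left(2,A{\left(3 \right)} \right)} = \left(-13 - 4\right) \left(-43\right) \frac{-71 - 24}{6 \left(3 + 1\right)} = \left(-17\right) \left(-43\right) \frac{-71 - 24}{6 \cdot 4} = 731 \cdot \frac{1}{6} \cdot \frac{1}{4} \left(-95\right) = 731 \left(- \frac{95}{24}\right) = - \frac{69445}{24}$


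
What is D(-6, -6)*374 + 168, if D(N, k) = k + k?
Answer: -4320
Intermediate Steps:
D(N, k) = 2*k
D(-6, -6)*374 + 168 = (2*(-6))*374 + 168 = -12*374 + 168 = -4488 + 168 = -4320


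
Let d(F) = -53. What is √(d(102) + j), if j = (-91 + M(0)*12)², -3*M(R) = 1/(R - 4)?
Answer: √8047 ≈ 89.705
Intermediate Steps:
M(R) = -1/(3*(-4 + R)) (M(R) = -1/(3*(R - 4)) = -1/(3*(-4 + R)))
j = 8100 (j = (-91 - 1/(-12 + 3*0)*12)² = (-91 - 1/(-12 + 0)*12)² = (-91 - 1/(-12)*12)² = (-91 - 1*(-1/12)*12)² = (-91 + (1/12)*12)² = (-91 + 1)² = (-90)² = 8100)
√(d(102) + j) = √(-53 + 8100) = √8047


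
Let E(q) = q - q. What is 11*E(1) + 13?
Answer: 13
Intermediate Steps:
E(q) = 0
11*E(1) + 13 = 11*0 + 13 = 0 + 13 = 13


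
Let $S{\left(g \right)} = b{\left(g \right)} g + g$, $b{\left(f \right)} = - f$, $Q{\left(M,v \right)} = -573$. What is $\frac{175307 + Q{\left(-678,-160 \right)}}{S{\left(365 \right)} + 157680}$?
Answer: $\frac{87367}{12410} \approx 7.04$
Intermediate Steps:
$S{\left(g \right)} = g - g^{2}$ ($S{\left(g \right)} = - g g + g = - g^{2} + g = g - g^{2}$)
$\frac{175307 + Q{\left(-678,-160 \right)}}{S{\left(365 \right)} + 157680} = \frac{175307 - 573}{365 \left(1 - 365\right) + 157680} = \frac{174734}{365 \left(1 - 365\right) + 157680} = \frac{174734}{365 \left(-364\right) + 157680} = \frac{174734}{-132860 + 157680} = \frac{174734}{24820} = 174734 \cdot \frac{1}{24820} = \frac{87367}{12410}$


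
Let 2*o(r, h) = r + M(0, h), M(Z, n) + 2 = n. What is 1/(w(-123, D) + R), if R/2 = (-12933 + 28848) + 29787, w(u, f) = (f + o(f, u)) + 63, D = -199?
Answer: 1/91106 ≈ 1.0976e-5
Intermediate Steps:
M(Z, n) = -2 + n
o(r, h) = -1 + h/2 + r/2 (o(r, h) = (r + (-2 + h))/2 = (-2 + h + r)/2 = -1 + h/2 + r/2)
w(u, f) = 62 + u/2 + 3*f/2 (w(u, f) = (f + (-1 + u/2 + f/2)) + 63 = (f + (-1 + f/2 + u/2)) + 63 = (-1 + u/2 + 3*f/2) + 63 = 62 + u/2 + 3*f/2)
R = 91404 (R = 2*((-12933 + 28848) + 29787) = 2*(15915 + 29787) = 2*45702 = 91404)
1/(w(-123, D) + R) = 1/((62 + (½)*(-123) + (3/2)*(-199)) + 91404) = 1/((62 - 123/2 - 597/2) + 91404) = 1/(-298 + 91404) = 1/91106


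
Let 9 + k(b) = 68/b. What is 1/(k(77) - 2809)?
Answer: -77/216918 ≈ -0.00035497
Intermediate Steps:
k(b) = -9 + 68/b
1/(k(77) - 2809) = 1/((-9 + 68/77) - 2809) = 1/(-625/77 - 2809) = 1/(-216918/77) = -77/216918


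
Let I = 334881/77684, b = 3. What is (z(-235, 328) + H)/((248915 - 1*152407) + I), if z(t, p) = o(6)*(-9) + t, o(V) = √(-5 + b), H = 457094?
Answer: 35490634556/7497462353 - 699156*I*√2/7497462353 ≈ 4.7337 - 0.00013188*I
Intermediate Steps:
o(V) = I*√2 (o(V) = √(-5 + 3) = √(-2) = I*√2)
I = 334881/77684 (I = 334881*(1/77684) = 334881/77684 ≈ 4.3108)
z(t, p) = t - 9*I*√2 (z(t, p) = (I*√2)*(-9) + t = -9*I*√2 + t = t - 9*I*√2)
(z(-235, 328) + H)/((248915 - 1*152407) + I) = ((-235 - 9*I*√2) + 457094)/((248915 - 1*152407) + 334881/77684) = (456859 - 9*I*√2)/((248915 - 152407) + 334881/77684) = (456859 - 9*I*√2)/(96508 + 334881/77684) = (456859 - 9*I*√2)/(7497462353/77684) = (456859 - 9*I*√2)*(77684/7497462353) = 35490634556/7497462353 - 699156*I*√2/7497462353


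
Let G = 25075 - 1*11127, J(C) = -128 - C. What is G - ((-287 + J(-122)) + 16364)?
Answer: -2123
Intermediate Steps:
G = 13948 (G = 25075 - 11127 = 13948)
G - ((-287 + J(-122)) + 16364) = 13948 - ((-287 + (-128 - 1*(-122))) + 16364) = 13948 - ((-287 + (-128 + 122)) + 16364) = 13948 - ((-287 - 6) + 16364) = 13948 - (-293 + 16364) = 13948 - 1*16071 = 13948 - 16071 = -2123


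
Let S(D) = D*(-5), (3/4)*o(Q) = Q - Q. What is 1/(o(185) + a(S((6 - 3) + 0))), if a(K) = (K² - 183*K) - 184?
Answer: 1/2786 ≈ 0.00035894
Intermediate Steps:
o(Q) = 0 (o(Q) = 4*(Q - Q)/3 = (4/3)*0 = 0)
S(D) = -5*D
a(K) = -184 + K² - 183*K
1/(o(185) + a(S((6 - 3) + 0))) = 1/(0 + (-184 + (-5*((6 - 3) + 0))² - (-915)*((6 - 3) + 0))) = 1/(0 + (-184 + (-5*(3 + 0))² - (-915)*(3 + 0))) = 1/(0 + (-184 + (-5*3)² - (-915)*3)) = 1/(0 + (-184 + (-15)² - 183*(-15))) = 1/(0 + (-184 + 225 + 2745)) = 1/(0 + 2786) = 1/2786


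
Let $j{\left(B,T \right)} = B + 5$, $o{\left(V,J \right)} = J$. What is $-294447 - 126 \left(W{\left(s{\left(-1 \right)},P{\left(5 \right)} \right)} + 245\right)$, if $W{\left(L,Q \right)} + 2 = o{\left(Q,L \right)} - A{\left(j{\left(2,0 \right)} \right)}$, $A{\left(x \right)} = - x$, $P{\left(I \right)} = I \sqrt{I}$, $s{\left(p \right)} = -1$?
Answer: $-325821$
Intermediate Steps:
$j{\left(B,T \right)} = 5 + B$
$P{\left(I \right)} = I^{\frac{3}{2}}$
$W{\left(L,Q \right)} = 5 + L$ ($W{\left(L,Q \right)} = -2 + \left(L - - (5 + 2)\right) = -2 + \left(L - \left(-1\right) 7\right) = -2 + \left(L - -7\right) = -2 + \left(L + 7\right) = -2 + \left(7 + L\right) = 5 + L$)
$-294447 - 126 \left(W{\left(s{\left(-1 \right)},P{\left(5 \right)} \right)} + 245\right) = -294447 - 126 \left(\left(5 - 1\right) + 245\right) = -294447 - 126 \left(4 + 245\right) = -294447 - 31374 = -325821$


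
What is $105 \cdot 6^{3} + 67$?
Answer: $22747$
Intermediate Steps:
$105 \cdot 6^{3} + 67 = 105 \cdot 216 + 67 = 22680 + 67 = 22747$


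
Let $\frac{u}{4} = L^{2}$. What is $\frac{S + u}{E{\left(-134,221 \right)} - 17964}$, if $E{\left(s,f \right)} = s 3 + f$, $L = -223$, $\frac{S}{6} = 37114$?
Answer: $- \frac{84320}{3629} \approx -23.235$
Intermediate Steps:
$S = 222684$ ($S = 6 \cdot 37114 = 222684$)
$E{\left(s,f \right)} = f + 3 s$ ($E{\left(s,f \right)} = 3 s + f = f + 3 s$)
$u = 198916$ ($u = 4 \left(-223\right)^{2} = 4 \cdot 49729 = 198916$)
$\frac{S + u}{E{\left(-134,221 \right)} - 17964} = \frac{222684 + 198916}{\left(221 + 3 \left(-134\right)\right) - 17964} = \frac{421600}{\left(221 - 402\right) - 17964} = \frac{421600}{-181 - 17964} = \frac{421600}{-18145} = 421600 \left(- \frac{1}{18145}\right) = - \frac{84320}{3629}$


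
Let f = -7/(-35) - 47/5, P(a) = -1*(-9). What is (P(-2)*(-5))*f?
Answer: 414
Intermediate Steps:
P(a) = 9
f = -46/5 (f = -7*(-1/35) - 47*⅕ = ⅕ - 47/5 = -46/5 ≈ -9.2000)
(P(-2)*(-5))*f = (9*(-5))*(-46/5) = -45*(-46/5) = 414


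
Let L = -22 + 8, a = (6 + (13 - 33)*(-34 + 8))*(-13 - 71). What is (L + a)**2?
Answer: 1953463204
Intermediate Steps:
a = -44184 (a = (6 - 20*(-26))*(-84) = (6 + 520)*(-84) = 526*(-84) = -44184)
L = -14
(L + a)**2 = (-14 - 44184)**2 = (-44198)**2 = 1953463204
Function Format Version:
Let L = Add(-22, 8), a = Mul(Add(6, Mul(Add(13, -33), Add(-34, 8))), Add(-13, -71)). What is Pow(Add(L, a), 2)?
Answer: 1953463204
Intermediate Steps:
a = -44184 (a = Mul(Add(6, Mul(-20, -26)), -84) = Mul(Add(6, 520), -84) = Mul(526, -84) = -44184)
L = -14
Pow(Add(L, a), 2) = Pow(Add(-14, -44184), 2) = Pow(-44198, 2) = 1953463204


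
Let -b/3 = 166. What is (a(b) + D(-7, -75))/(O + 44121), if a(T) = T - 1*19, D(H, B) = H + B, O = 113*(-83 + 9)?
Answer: -599/35759 ≈ -0.016751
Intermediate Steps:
b = -498 (b = -3*166 = -498)
O = -8362 (O = 113*(-74) = -8362)
D(H, B) = B + H
a(T) = -19 + T (a(T) = T - 19 = -19 + T)
(a(b) + D(-7, -75))/(O + 44121) = ((-19 - 498) + (-75 - 7))/(-8362 + 44121) = (-517 - 82)/35759 = -599*1/35759 = -599/35759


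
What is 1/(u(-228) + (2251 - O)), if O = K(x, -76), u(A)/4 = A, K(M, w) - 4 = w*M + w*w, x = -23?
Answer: -1/6189 ≈ -0.00016158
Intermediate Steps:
K(M, w) = 4 + w**2 + M*w (K(M, w) = 4 + (w*M + w*w) = 4 + (M*w + w**2) = 4 + (w**2 + M*w) = 4 + w**2 + M*w)
u(A) = 4*A
O = 7528 (O = 4 + (-76)**2 - 23*(-76) = 4 + 5776 + 1748 = 7528)
1/(u(-228) + (2251 - O)) = 1/(4*(-228) + (2251 - 1*7528)) = 1/(-912 + (2251 - 7528)) = 1/(-912 - 5277) = 1/(-6189) = -1/6189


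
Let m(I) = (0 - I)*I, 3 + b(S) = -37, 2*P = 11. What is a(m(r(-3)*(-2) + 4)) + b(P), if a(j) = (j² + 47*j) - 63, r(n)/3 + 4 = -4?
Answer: 7184425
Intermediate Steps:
r(n) = -24 (r(n) = -12 + 3*(-4) = -12 - 12 = -24)
P = 11/2 (P = (½)*11 = 11/2 ≈ 5.5000)
b(S) = -40 (b(S) = -3 - 37 = -40)
m(I) = -I² (m(I) = (-I)*I = -I²)
a(j) = -63 + j² + 47*j
a(m(r(-3)*(-2) + 4)) + b(P) = (-63 + (-(-24*(-2) + 4)²)² + 47*(-(-24*(-2) + 4)²)) - 40 = (-63 + (-(48 + 4)²)² + 47*(-(48 + 4)²)) - 40 = (-63 + (-1*52²)² + 47*(-1*52²)) - 40 = (-63 + (-1*2704)² + 47*(-1*2704)) - 40 = (-63 + (-2704)² + 47*(-2704)) - 40 = (-63 + 7311616 - 127088) - 40 = 7184465 - 40 = 7184425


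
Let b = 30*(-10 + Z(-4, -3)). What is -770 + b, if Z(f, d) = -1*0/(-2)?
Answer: -1070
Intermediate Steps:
Z(f, d) = 0 (Z(f, d) = 0*(-½) = 0)
b = -300 (b = 30*(-10 + 0) = 30*(-10) = -300)
-770 + b = -770 - 300 = -1070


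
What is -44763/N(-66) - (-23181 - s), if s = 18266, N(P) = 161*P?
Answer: 146820195/3542 ≈ 41451.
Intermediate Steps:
-44763/N(-66) - (-23181 - s) = -44763/(161*(-66)) - (-23181 - 1*18266) = -44763/(-10626) - (-23181 - 18266) = -44763*(-1/10626) - 1*(-41447) = 14921/3542 + 41447 = 146820195/3542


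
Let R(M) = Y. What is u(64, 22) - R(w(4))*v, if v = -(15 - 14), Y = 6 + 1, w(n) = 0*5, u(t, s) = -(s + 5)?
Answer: -20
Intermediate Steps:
u(t, s) = -5 - s (u(t, s) = -(5 + s) = -5 - s)
w(n) = 0
Y = 7
R(M) = 7
v = -1 (v = -1*1 = -1)
u(64, 22) - R(w(4))*v = (-5 - 1*22) - 7*(-1) = (-5 - 22) - 1*(-7) = -27 + 7 = -20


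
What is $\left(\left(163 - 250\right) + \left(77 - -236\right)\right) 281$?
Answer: $63506$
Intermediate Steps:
$\left(\left(163 - 250\right) + \left(77 - -236\right)\right) 281 = \left(\left(163 - 250\right) + \left(77 + 236\right)\right) 281 = \left(-87 + 313\right) 281 = 226 \cdot 281 = 63506$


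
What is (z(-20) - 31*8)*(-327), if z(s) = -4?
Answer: 82404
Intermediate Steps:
(z(-20) - 31*8)*(-327) = (-4 - 31*8)*(-327) = (-4 - 248)*(-327) = -252*(-327) = 82404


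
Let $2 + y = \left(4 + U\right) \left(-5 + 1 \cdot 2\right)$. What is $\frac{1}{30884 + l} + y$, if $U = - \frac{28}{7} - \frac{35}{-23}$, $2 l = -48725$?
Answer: $- \frac{1969447}{299989} \approx -6.5651$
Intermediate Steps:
$l = - \frac{48725}{2}$ ($l = \frac{1}{2} \left(-48725\right) = - \frac{48725}{2} \approx -24363.0$)
$U = - \frac{57}{23}$ ($U = \left(-28\right) \frac{1}{7} - - \frac{35}{23} = -4 + \frac{35}{23} = - \frac{57}{23} \approx -2.4783$)
$y = - \frac{151}{23}$ ($y = -2 + \left(4 - \frac{57}{23}\right) \left(-5 + 1 \cdot 2\right) = -2 + \frac{35 \left(-5 + 2\right)}{23} = -2 + \frac{35}{23} \left(-3\right) = -2 - \frac{105}{23} = - \frac{151}{23} \approx -6.5652$)
$\frac{1}{30884 + l} + y = \frac{1}{30884 - \frac{48725}{2}} - \frac{151}{23} = \frac{1}{\frac{13043}{2}} - \frac{151}{23} = \frac{2}{13043} - \frac{151}{23} = - \frac{1969447}{299989}$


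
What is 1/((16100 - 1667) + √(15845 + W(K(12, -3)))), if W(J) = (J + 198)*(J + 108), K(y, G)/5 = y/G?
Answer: 4811/69426660 - √389/23142220 ≈ 6.8444e-5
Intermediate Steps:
K(y, G) = 5*y/G (K(y, G) = 5*(y/G) = 5*y/G)
W(J) = (108 + J)*(198 + J) (W(J) = (198 + J)*(108 + J) = (108 + J)*(198 + J))
1/((16100 - 1667) + √(15845 + W(K(12, -3)))) = 1/((16100 - 1667) + √(15845 + (21384 + (5*12/(-3))² + 306*(5*12/(-3))))) = 1/(14433 + √(15845 + (21384 + (5*12*(-⅓))² + 306*(5*12*(-⅓))))) = 1/(14433 + √(15845 + (21384 + (-20)² + 306*(-20)))) = 1/(14433 + √(15845 + (21384 + 400 - 6120))) = 1/(14433 + √(15845 + 15664)) = 1/(14433 + √31509) = 1/(14433 + 9*√389)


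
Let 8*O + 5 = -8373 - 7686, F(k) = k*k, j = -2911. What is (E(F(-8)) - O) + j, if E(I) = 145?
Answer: -758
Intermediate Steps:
F(k) = k²
O = -2008 (O = -5/8 + (-8373 - 7686)/8 = -5/8 + (⅛)*(-16059) = -5/8 - 16059/8 = -2008)
(E(F(-8)) - O) + j = (145 - 1*(-2008)) - 2911 = (145 + 2008) - 2911 = 2153 - 2911 = -758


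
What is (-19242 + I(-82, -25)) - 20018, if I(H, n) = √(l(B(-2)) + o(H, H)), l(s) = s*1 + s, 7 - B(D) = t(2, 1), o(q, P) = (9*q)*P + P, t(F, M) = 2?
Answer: -39260 + 6*√1679 ≈ -39014.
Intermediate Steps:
o(q, P) = P + 9*P*q (o(q, P) = 9*P*q + P = P + 9*P*q)
B(D) = 5 (B(D) = 7 - 1*2 = 7 - 2 = 5)
l(s) = 2*s (l(s) = s + s = 2*s)
I(H, n) = √(10 + H*(1 + 9*H)) (I(H, n) = √(2*5 + H*(1 + 9*H)) = √(10 + H*(1 + 9*H)))
(-19242 + I(-82, -25)) - 20018 = (-19242 + √(10 - 82*(1 + 9*(-82)))) - 20018 = (-19242 + √(10 - 82*(1 - 738))) - 20018 = (-19242 + √(10 - 82*(-737))) - 20018 = (-19242 + √(10 + 60434)) - 20018 = (-19242 + √60444) - 20018 = (-19242 + 6*√1679) - 20018 = -39260 + 6*√1679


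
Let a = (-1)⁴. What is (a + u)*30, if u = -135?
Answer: -4020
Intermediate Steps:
a = 1
(a + u)*30 = (1 - 135)*30 = -134*30 = -4020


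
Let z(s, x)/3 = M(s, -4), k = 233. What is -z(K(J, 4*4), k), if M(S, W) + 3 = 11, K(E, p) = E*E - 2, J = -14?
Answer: -24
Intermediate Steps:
K(E, p) = -2 + E² (K(E, p) = E² - 2 = -2 + E²)
M(S, W) = 8 (M(S, W) = -3 + 11 = 8)
z(s, x) = 24 (z(s, x) = 3*8 = 24)
-z(K(J, 4*4), k) = -1*24 = -24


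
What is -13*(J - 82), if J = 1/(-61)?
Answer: 65039/61 ≈ 1066.2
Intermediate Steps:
J = -1/61 ≈ -0.016393
-13*(J - 82) = -13*(-1/61 - 82) = -13*(-5003/61) = 65039/61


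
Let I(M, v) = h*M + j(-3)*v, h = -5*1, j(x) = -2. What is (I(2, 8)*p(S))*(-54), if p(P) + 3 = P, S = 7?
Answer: 5616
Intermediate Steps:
h = -5
p(P) = -3 + P
I(M, v) = -5*M - 2*v
(I(2, 8)*p(S))*(-54) = ((-5*2 - 2*8)*(-3 + 7))*(-54) = ((-10 - 16)*4)*(-54) = -26*4*(-54) = -104*(-54) = 5616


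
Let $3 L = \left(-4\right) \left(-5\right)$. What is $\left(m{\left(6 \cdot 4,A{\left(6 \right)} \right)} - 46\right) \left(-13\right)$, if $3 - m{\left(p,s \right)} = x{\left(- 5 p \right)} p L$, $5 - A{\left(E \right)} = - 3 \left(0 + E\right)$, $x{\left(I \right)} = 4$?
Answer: $8879$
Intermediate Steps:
$L = \frac{20}{3}$ ($L = \frac{\left(-4\right) \left(-5\right)}{3} = \frac{1}{3} \cdot 20 = \frac{20}{3} \approx 6.6667$)
$A{\left(E \right)} = 5 + 3 E$ ($A{\left(E \right)} = 5 - - 3 \left(0 + E\right) = 5 - - 3 E = 5 + 3 E$)
$m{\left(p,s \right)} = 3 - \frac{80 p}{3}$ ($m{\left(p,s \right)} = 3 - 4 p \frac{20}{3} = 3 - \frac{80 p}{3}$)
$\left(m{\left(6 \cdot 4,A{\left(6 \right)} \right)} - 46\right) \left(-13\right) = \left(\left(3 - \frac{80 \cdot 6 \cdot 4}{3}\right) - 46\right) \left(-13\right) = \left(\left(3 - 640\right) - 46\right) \left(-13\right) = \left(-637 - 46\right) \left(-13\right) = \left(-683\right) \left(-13\right) = 8879$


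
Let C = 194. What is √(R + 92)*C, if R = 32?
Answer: 388*√31 ≈ 2160.3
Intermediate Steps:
√(R + 92)*C = √(32 + 92)*194 = √124*194 = (2*√31)*194 = 388*√31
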